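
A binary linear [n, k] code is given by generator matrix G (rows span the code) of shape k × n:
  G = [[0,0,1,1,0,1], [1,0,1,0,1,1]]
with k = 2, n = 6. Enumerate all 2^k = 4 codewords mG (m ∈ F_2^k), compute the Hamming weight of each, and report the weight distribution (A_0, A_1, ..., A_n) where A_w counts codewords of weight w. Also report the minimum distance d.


Weight distribution: A_0 = 1, A_3 = 2, A_4 = 1. Minimum distance d = 3.

Enumerate all 2^2 = 4 messages m ∈ F_2^2.
For each, compute codeword c = mG in F_2^6, then tally its weight.
  m = 00 → c = 000000, weight = 0.
  m = 10 → c = 001101, weight = 3.
  m = 01 → c = 101011, weight = 4.
  m = 11 → c = 100110, weight = 3.
Tally weights:
  weight 0: 1 codewords.
  weight 3: 2 codewords.
  weight 4: 1 codewords.
Minimum distance d = smallest w > 0 with A_w > 0 = 3.
Sanity: Σ A_w = 4 = 2^2 = 4 ✓.


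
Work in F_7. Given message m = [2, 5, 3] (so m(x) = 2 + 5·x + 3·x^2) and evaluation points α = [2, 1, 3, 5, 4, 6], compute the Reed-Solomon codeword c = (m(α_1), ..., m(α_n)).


c = [3, 3, 2, 4, 0, 0]

Message polynomial: m(x) = 2 + 5·x + 3·x^2 (mod 7).
For each evaluation point α_i, compute m(α_i) mod 7:
  α_1 = 2: Horner steps 3 → 4 → 3, so m(2) = 3.
  α_2 = 1: Horner steps 3 → 1 → 3, so m(1) = 3.
  α_3 = 3: Horner steps 3 → 0 → 2, so m(3) = 2.
  α_4 = 5: Horner steps 3 → 6 → 4, so m(5) = 4.
  α_5 = 4: Horner steps 3 → 3 → 0, so m(4) = 0.
  α_6 = 6: Horner steps 3 → 2 → 0, so m(6) = 0.
Codeword c = [3, 3, 2, 4, 0, 0] ∈ F_7^6.


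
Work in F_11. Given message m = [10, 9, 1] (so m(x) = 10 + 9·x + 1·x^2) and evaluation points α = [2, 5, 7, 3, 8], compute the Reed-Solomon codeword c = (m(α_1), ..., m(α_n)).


c = [10, 3, 1, 2, 3]

Message polynomial: m(x) = 10 + 9·x + 1·x^2 (mod 11).
For each evaluation point α_i, compute m(α_i) mod 11:
  α_1 = 2: Horner steps 1 → 0 → 10, so m(2) = 10.
  α_2 = 5: Horner steps 1 → 3 → 3, so m(5) = 3.
  α_3 = 7: Horner steps 1 → 5 → 1, so m(7) = 1.
  α_4 = 3: Horner steps 1 → 1 → 2, so m(3) = 2.
  α_5 = 8: Horner steps 1 → 6 → 3, so m(8) = 3.
Codeword c = [10, 3, 1, 2, 3] ∈ F_11^5.


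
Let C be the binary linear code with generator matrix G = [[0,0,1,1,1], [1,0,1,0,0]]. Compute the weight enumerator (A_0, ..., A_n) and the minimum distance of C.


Weight distribution: A_0 = 1, A_2 = 1, A_3 = 2. Minimum distance d = 2.

Enumerate all 2^2 = 4 messages m ∈ F_2^2.
For each, compute codeword c = mG in F_2^5, then tally its weight.
  m = 00 → c = 00000, weight = 0.
  m = 10 → c = 00111, weight = 3.
  m = 01 → c = 10100, weight = 2.
  m = 11 → c = 10011, weight = 3.
Tally weights:
  weight 0: 1 codewords.
  weight 2: 1 codewords.
  weight 3: 2 codewords.
Minimum distance d = smallest w > 0 with A_w > 0 = 2.
Sanity: Σ A_w = 4 = 2^2 = 4 ✓.


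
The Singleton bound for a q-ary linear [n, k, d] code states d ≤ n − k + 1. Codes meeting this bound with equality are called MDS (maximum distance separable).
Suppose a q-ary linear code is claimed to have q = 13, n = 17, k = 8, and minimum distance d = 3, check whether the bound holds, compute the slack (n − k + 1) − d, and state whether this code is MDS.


Singleton RHS = n − k + 1 = 10, slack = 7, bound satisfied, not MDS.

Singleton bound: d ≤ n − k + 1.
Here n = 17, k = 8, so n − k + 1 = 10.
Given d = 3, check d ≤ 10: YES.
Slack = (n − k + 1) − d = 7.
The code is NOT MDS (slack = 7 > 0).
Description: the claimed parameters are [17, 8, 3]_13; such a code would be non-MDS.


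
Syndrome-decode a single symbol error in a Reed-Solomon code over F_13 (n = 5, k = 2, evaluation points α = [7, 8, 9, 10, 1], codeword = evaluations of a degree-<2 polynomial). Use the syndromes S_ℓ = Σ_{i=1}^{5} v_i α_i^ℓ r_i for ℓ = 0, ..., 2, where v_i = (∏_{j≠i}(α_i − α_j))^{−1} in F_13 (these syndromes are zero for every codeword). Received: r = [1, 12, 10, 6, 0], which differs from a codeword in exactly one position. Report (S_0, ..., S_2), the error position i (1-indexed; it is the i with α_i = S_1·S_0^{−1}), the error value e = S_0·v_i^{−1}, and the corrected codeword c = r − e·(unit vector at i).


S = (12, 3, 4), error at position 4, error magnitude e = 11, c = [1, 12, 10, 8, 0].

Step 1: column multipliers v_i = (∏_{j≠i}(α_i − α_j))^{−1} mod 13.
  i = 1 (α = 7): (7−8)(7−9)(7−10)(7−1) = (−1)·(−2)·(−3)·6 = −36 ≡ 3, so v_1 = 3^{−1} = 9 (mod 13).
  i = 2 (α = 8): (8−7)(8−9)(8−10)(8−1) = 1·(−1)·(−2)·7 = 14 ≡ 1, so v_2 = 1^{−1} = 1 (mod 13).
  i = 3 (α = 9): (9−7)(9−8)(9−10)(9−1) = 2·1·(−1)·8 = −16 ≡ 10, so v_3 = 10^{−1} = 4 (mod 13).
  i = 4 (α = 10): (10−7)(10−8)(10−9)(10−1) = 3·2·1·9 = 54 ≡ 2, so v_4 = 2^{−1} = 7 (mod 13).
  i = 5 (α = 1): (1−7)(1−8)(1−9)(1−10) = (−6)·(−7)·(−8)·(−9) = 3024 ≡ 8, so v_5 = 8^{−1} = 5 (mod 13).
  v = [9, 1, 4, 7, 5].
Step 2: syndromes of r = [1, 12, 10, 6, 0] (all sums mod 13).
  S_0 = Σ v_i r_i = 9·1 + 1·12 + 4·10 + 7·6 + 5·0 = 103 ≡ 12.
  S_1 = Σ v_i α_i r_i = 9·7·1 + 1·8·12 + 4·9·10 + 7·10·6 + 5·1·0 = 939 ≡ 3.
  α_i^2 mod 13 = [10, 12, 3, 9, 1].
  S_2 = Σ v_i α_i^2 r_i = 9·10·1 + 1·12·12 + 4·3·10 + 7·9·6 + 5·1·0 = 732 ≡ 4.
  S = (12, 3, 4) ≠ 0, so r is not a codeword (an error is present).
Step 3: locate the error. For a single error e at position i, S_ℓ = v_i·e·α_i^ℓ, so α_err = S_1/S_0.
  S_0^{−1} = 12^{−1} = 12 (mod 13), so α_err = 3·12 = 36 ≡ 10 = α_4. Error position i = 4.
  Consistency check: S_2/S_1 = 4·9 = 36 ≡ 10 = α_err ✓ (single-error assumption holds).
Step 4: error magnitude e = S_0/v_4 = S_0·∏_{j≠4}(α_4 − α_j) = 12·2 = 24 ≡ 11 (mod 13).
Step 5: correct position 4: c_4 = r_4 − e = 6 − 11 ≡ 8 (mod 13). Hence c = [1, 12, 10, 8, 0].
  Check: interpolating c through the α_i gives m(x) = 2 + 11·x (degree < 2) with m(α_i) = c_i for every i, so c is indeed a codeword.


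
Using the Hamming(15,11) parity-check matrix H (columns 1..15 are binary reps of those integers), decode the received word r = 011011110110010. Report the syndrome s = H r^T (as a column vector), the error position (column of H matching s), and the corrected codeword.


s = (0, 0, 1, 0)^T, error position = 2, corrected codeword c = 001011110110010

Compute s = H r^T mod 2 one row at a time:
  s_1 = 1 + 0 + 1 + 1 + 0 + 0 + 1 + 0 = 4 ≡ 0 (mod 2).
  s_2 = 0 + 1 + 1 + 1 + 0 + 0 + 1 + 0 = 4 ≡ 0 (mod 2).
  s_3 = 1 + 1 + 1 + 1 + 1 + 1 + 1 + 0 = 7 ≡ 1 (mod 2).
  s_4 = 0 + 1 + 1 + 1 + 0 + 1 + 0 + 0 = 4 ≡ 0 (mod 2).
s = (0, 0, 1, 0)^T — this equals column 2 of H (binary 0010), so error is at position 2.
Correct: flip bit 2 of r = 011011110110010 to get c = 001011110110010.


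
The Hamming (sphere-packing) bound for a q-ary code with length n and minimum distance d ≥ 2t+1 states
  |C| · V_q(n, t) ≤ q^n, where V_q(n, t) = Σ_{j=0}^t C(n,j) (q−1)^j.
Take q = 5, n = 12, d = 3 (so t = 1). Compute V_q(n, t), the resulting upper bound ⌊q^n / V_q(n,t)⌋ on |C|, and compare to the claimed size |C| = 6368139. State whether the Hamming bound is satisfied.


V_q(n, t) = 49, q^n = 244140625, Hamming bound = 4982461, |C| = 6368139 > bound (violated).

Step 1: Compute V_q(n, t) = Σ_{j=0}^1 C(n, j) (q−1)^j.
  j = 0: C(12,0)·(4)^0 = 1·1 = 1.
  j = 1: C(12,1)·(4)^1 = 12·4 = 48.
  V_q(n, t) = 1 + 48 = 49.
Step 2: q^n = 5^12 = 244140625.
Step 3: Hamming bound ⌊q^n / V_q(n,t)⌋ = ⌊244140625/49⌋ = 4982461.
Step 4: Compare |C| = 6368139 to 4982461: violated.
The claimed |C| lies above the Hamming bound, so no 5-ary code of length 12 with d ≥ 3 can have 6368139 codewords.


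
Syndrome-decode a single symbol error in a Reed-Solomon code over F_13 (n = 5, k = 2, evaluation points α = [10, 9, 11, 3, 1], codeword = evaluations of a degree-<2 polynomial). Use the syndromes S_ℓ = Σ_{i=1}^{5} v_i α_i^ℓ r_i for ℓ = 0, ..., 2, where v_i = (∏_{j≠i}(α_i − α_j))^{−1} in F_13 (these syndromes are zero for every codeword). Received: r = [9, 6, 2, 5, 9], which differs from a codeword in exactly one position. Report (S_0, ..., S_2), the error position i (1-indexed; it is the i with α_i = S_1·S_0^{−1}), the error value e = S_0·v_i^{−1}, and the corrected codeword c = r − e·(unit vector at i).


S = (9, 12, 3), error at position 1, error magnitude e = 5, c = [4, 6, 2, 5, 9].

Step 1: column multipliers v_i = (∏_{j≠i}(α_i − α_j))^{−1} mod 13.
  i = 1 (α = 10): (10−9)(10−11)(10−3)(10−1) = 1·(−1)·7·9 = −63 ≡ 2, so v_1 = 2^{−1} = 7 (mod 13).
  i = 2 (α = 9): (9−10)(9−11)(9−3)(9−1) = (−1)·(−2)·6·8 = 96 ≡ 5, so v_2 = 5^{−1} = 8 (mod 13).
  i = 3 (α = 11): (11−10)(11−9)(11−3)(11−1) = 1·2·8·10 = 160 ≡ 4, so v_3 = 4^{−1} = 10 (mod 13).
  i = 4 (α = 3): (3−10)(3−9)(3−11)(3−1) = (−7)·(−6)·(−8)·2 = −672 ≡ 4, so v_4 = 4^{−1} = 10 (mod 13).
  i = 5 (α = 1): (1−10)(1−9)(1−11)(1−3) = (−9)·(−8)·(−10)·(−2) = 1440 ≡ 10, so v_5 = 10^{−1} = 4 (mod 13).
  v = [7, 8, 10, 10, 4].
Step 2: syndromes of r = [9, 6, 2, 5, 9] (all sums mod 13).
  S_0 = Σ v_i r_i = 7·9 + 8·6 + 10·2 + 10·5 + 4·9 = 217 ≡ 9.
  S_1 = Σ v_i α_i r_i = 7·10·9 + 8·9·6 + 10·11·2 + 10·3·5 + 4·1·9 = 1468 ≡ 12.
  α_i^2 mod 13 = [9, 3, 4, 9, 1].
  S_2 = Σ v_i α_i^2 r_i = 7·9·9 + 8·3·6 + 10·4·2 + 10·9·5 + 4·1·9 = 1277 ≡ 3.
  S = (9, 12, 3) ≠ 0, so r is not a codeword (an error is present).
Step 3: locate the error. For a single error e at position i, S_ℓ = v_i·e·α_i^ℓ, so α_err = S_1/S_0.
  S_0^{−1} = 9^{−1} = 3 (mod 13), so α_err = 12·3 = 36 ≡ 10 = α_1. Error position i = 1.
  Consistency check: S_2/S_1 = 3·12 = 36 ≡ 10 = α_err ✓ (single-error assumption holds).
Step 4: error magnitude e = S_0/v_1 = S_0·∏_{j≠1}(α_1 − α_j) = 9·2 = 18 ≡ 5 (mod 13).
Step 5: correct position 1: c_1 = r_1 − e = 9 − 5 ≡ 4 (mod 13). Hence c = [4, 6, 2, 5, 9].
  Check: interpolating c through the α_i gives m(x) = 11 + 11·x (degree < 2) with m(α_i) = c_i for every i, so c is indeed a codeword.


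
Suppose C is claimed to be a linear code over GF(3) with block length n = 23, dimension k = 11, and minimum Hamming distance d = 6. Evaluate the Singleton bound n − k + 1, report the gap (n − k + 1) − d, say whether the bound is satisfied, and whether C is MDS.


Singleton RHS = n − k + 1 = 13, slack = 7, bound satisfied, not MDS.

Singleton bound: d ≤ n − k + 1.
Here n = 23, k = 11, so n − k + 1 = 13.
Given d = 6, check d ≤ 13: YES.
Slack = (n − k + 1) − d = 7.
The code is NOT MDS (slack = 7 > 0).
Description: the claimed parameters are [23, 11, 6]_3; such a code would be non-MDS.


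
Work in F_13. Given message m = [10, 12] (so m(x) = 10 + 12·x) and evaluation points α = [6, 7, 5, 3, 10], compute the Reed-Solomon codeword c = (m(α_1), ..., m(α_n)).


c = [4, 3, 5, 7, 0]

Message polynomial: m(x) = 10 + 12·x (mod 13).
For each evaluation point α_i, compute m(α_i) mod 13:
  α_1 = 6: Horner steps 12 → 4, so m(6) = 4.
  α_2 = 7: Horner steps 12 → 3, so m(7) = 3.
  α_3 = 5: Horner steps 12 → 5, so m(5) = 5.
  α_4 = 3: Horner steps 12 → 7, so m(3) = 7.
  α_5 = 10: Horner steps 12 → 0, so m(10) = 0.
Codeword c = [4, 3, 5, 7, 0] ∈ F_13^5.


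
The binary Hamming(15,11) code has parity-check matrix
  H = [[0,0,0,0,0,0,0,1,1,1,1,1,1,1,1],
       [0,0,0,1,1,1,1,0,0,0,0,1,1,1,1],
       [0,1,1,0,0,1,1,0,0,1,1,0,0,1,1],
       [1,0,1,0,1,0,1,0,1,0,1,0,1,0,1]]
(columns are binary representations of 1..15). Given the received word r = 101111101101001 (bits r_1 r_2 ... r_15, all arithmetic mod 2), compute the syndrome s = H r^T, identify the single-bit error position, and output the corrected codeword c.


s = (0, 0, 1, 0)^T, error position = 2, corrected codeword c = 111111101101001

Compute s = H r^T mod 2 one row at a time:
  s_1 = 0 + 1 + 1 + 0 + 1 + 0 + 0 + 1 = 4 ≡ 0 (mod 2).
  s_2 = 1 + 1 + 1 + 1 + 1 + 0 + 0 + 1 = 6 ≡ 0 (mod 2).
  s_3 = 0 + 1 + 1 + 1 + 1 + 0 + 0 + 1 = 5 ≡ 1 (mod 2).
  s_4 = 1 + 1 + 1 + 1 + 1 + 0 + 0 + 1 = 6 ≡ 0 (mod 2).
s = (0, 0, 1, 0)^T — this equals column 2 of H (binary 0010), so error is at position 2.
Correct: flip bit 2 of r = 101111101101001 to get c = 111111101101001.


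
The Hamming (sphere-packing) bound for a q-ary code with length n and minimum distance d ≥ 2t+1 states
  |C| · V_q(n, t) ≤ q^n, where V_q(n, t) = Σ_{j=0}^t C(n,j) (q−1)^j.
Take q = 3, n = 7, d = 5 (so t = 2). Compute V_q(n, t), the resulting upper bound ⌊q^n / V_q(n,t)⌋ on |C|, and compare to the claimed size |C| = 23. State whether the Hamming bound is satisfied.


V_q(n, t) = 99, q^n = 2187, Hamming bound = 22, |C| = 23 > bound (violated).

Step 1: Compute V_q(n, t) = Σ_{j=0}^2 C(n, j) (q−1)^j.
  j = 0: C(7,0)·(2)^0 = 1·1 = 1.
  j = 1: C(7,1)·(2)^1 = 7·2 = 14.
  j = 2: C(7,2)·(2)^2 = 21·4 = 84.
  V_q(n, t) = 1 + 14 + 84 = 99.
Step 2: q^n = 3^7 = 2187.
Step 3: Hamming bound ⌊q^n / V_q(n,t)⌋ = ⌊2187/99⌋ = 22.
Step 4: Compare |C| = 23 to 22: violated.
The claimed |C| lies above the Hamming bound, so no 3-ary code of length 7 with d ≥ 5 can have 23 codewords.


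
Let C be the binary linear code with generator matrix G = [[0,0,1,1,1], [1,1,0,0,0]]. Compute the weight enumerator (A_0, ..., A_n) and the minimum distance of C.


Weight distribution: A_0 = 1, A_2 = 1, A_3 = 1, A_5 = 1. Minimum distance d = 2.

Enumerate all 2^2 = 4 messages m ∈ F_2^2.
For each, compute codeword c = mG in F_2^5, then tally its weight.
  m = 00 → c = 00000, weight = 0.
  m = 10 → c = 00111, weight = 3.
  m = 01 → c = 11000, weight = 2.
  m = 11 → c = 11111, weight = 5.
Tally weights:
  weight 0: 1 codewords.
  weight 2: 1 codewords.
  weight 3: 1 codewords.
  weight 5: 1 codewords.
Minimum distance d = smallest w > 0 with A_w > 0 = 2.
Sanity: Σ A_w = 4 = 2^2 = 4 ✓.


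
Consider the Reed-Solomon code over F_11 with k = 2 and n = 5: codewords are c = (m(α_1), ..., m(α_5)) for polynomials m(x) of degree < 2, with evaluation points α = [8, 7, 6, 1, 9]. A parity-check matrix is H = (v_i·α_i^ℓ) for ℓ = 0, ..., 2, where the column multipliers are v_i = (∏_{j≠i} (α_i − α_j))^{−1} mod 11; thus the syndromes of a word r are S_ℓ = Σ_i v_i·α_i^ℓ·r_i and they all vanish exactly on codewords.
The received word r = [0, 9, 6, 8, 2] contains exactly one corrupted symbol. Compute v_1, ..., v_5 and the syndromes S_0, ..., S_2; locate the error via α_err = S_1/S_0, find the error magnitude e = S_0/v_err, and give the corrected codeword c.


S = (7, 9, 10), error at position 3, error magnitude e = 10, c = [0, 9, 7, 8, 2].

Step 1: column multipliers v_i = (∏_{j≠i}(α_i − α_j))^{−1} mod 11.
  i = 1 (α = 8): (8−7)(8−6)(8−1)(8−9) = 1·2·7·(−1) = −14 ≡ 8, so v_1 = 8^{−1} = 7 (mod 11).
  i = 2 (α = 7): (7−8)(7−6)(7−1)(7−9) = (−1)·1·6·(−2) = 12 ≡ 1, so v_2 = 1^{−1} = 1 (mod 11).
  i = 3 (α = 6): (6−8)(6−7)(6−1)(6−9) = (−2)·(−1)·5·(−3) = −30 ≡ 3, so v_3 = 3^{−1} = 4 (mod 11).
  i = 4 (α = 1): (1−8)(1−7)(1−6)(1−9) = (−7)·(−6)·(−5)·(−8) = 1680 ≡ 8, so v_4 = 8^{−1} = 7 (mod 11).
  i = 5 (α = 9): (9−8)(9−7)(9−6)(9−1) = 1·2·3·8 = 48 ≡ 4, so v_5 = 4^{−1} = 3 (mod 11).
  v = [7, 1, 4, 7, 3].
Step 2: syndromes of r = [0, 9, 6, 8, 2] (all sums mod 11).
  S_0 = Σ v_i r_i = 7·0 + 1·9 + 4·6 + 7·8 + 3·2 = 95 ≡ 7.
  S_1 = Σ v_i α_i r_i = 7·8·0 + 1·7·9 + 4·6·6 + 7·1·8 + 3·9·2 = 317 ≡ 9.
  α_i^2 mod 11 = [9, 5, 3, 1, 4].
  S_2 = Σ v_i α_i^2 r_i = 7·9·0 + 1·5·9 + 4·3·6 + 7·1·8 + 3·4·2 = 197 ≡ 10.
  S = (7, 9, 10) ≠ 0, so r is not a codeword (an error is present).
Step 3: locate the error. For a single error e at position i, S_ℓ = v_i·e·α_i^ℓ, so α_err = S_1/S_0.
  S_0^{−1} = 7^{−1} = 8 (mod 11), so α_err = 9·8 = 72 ≡ 6 = α_3. Error position i = 3.
  Consistency check: S_2/S_1 = 10·5 = 50 ≡ 6 = α_err ✓ (single-error assumption holds).
Step 4: error magnitude e = S_0/v_3 = S_0·∏_{j≠3}(α_3 − α_j) = 7·3 = 21 ≡ 10 (mod 11).
Step 5: correct position 3: c_3 = r_3 − e = 6 − 10 ≡ 7 (mod 11). Hence c = [0, 9, 7, 8, 2].
  Check: interpolating c through the α_i gives m(x) = 6 + 2·x (degree < 2) with m(α_i) = c_i for every i, so c is indeed a codeword.


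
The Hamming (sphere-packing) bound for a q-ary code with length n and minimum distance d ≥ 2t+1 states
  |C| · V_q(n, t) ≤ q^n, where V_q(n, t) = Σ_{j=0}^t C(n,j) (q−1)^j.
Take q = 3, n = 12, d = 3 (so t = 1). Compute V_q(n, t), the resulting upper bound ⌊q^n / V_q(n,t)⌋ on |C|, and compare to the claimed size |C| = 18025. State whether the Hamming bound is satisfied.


V_q(n, t) = 25, q^n = 531441, Hamming bound = 21257, |C| = 18025 ≤ bound (satisfied).

Step 1: Compute V_q(n, t) = Σ_{j=0}^1 C(n, j) (q−1)^j.
  j = 0: C(12,0)·(2)^0 = 1·1 = 1.
  j = 1: C(12,1)·(2)^1 = 12·2 = 24.
  V_q(n, t) = 1 + 24 = 25.
Step 2: q^n = 3^12 = 531441.
Step 3: Hamming bound ⌊q^n / V_q(n,t)⌋ = ⌊531441/25⌋ = 21257.
Step 4: Compare |C| = 18025 to 21257: satisfied.
The claimed |C| lies below the Hamming bound.


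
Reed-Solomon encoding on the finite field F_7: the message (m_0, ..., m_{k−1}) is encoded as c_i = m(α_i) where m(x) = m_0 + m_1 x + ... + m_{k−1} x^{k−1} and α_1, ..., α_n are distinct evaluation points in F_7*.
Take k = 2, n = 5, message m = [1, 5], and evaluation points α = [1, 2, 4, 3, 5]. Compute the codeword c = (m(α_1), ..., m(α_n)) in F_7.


c = [6, 4, 0, 2, 5]

Message polynomial: m(x) = 1 + 5·x (mod 7).
For each evaluation point α_i, compute m(α_i) mod 7:
  α_1 = 1: Horner steps 5 → 6, so m(1) = 6.
  α_2 = 2: Horner steps 5 → 4, so m(2) = 4.
  α_3 = 4: Horner steps 5 → 0, so m(4) = 0.
  α_4 = 3: Horner steps 5 → 2, so m(3) = 2.
  α_5 = 5: Horner steps 5 → 5, so m(5) = 5.
Codeword c = [6, 4, 0, 2, 5] ∈ F_7^5.


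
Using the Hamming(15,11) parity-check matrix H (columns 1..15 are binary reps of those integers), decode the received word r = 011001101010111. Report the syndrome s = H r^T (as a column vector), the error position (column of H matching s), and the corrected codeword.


s = (1, 1, 1, 0)^T, error position = 14, corrected codeword c = 011001101010101

Compute s = H r^T mod 2 one row at a time:
  s_1 = 0 + 1 + 0 + 1 + 0 + 1 + 1 + 1 = 5 ≡ 1 (mod 2).
  s_2 = 0 + 0 + 1 + 1 + 0 + 1 + 1 + 1 = 5 ≡ 1 (mod 2).
  s_3 = 1 + 1 + 1 + 1 + 0 + 1 + 1 + 1 = 7 ≡ 1 (mod 2).
  s_4 = 0 + 1 + 0 + 1 + 1 + 1 + 1 + 1 = 6 ≡ 0 (mod 2).
s = (1, 1, 1, 0)^T — this equals column 14 of H (binary 1110), so error is at position 14.
Correct: flip bit 14 of r = 011001101010111 to get c = 011001101010101.


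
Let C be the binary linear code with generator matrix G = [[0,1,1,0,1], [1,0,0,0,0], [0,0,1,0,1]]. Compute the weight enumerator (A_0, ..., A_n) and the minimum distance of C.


Weight distribution: A_0 = 1, A_1 = 2, A_2 = 2, A_3 = 2, A_4 = 1. Minimum distance d = 1.

Enumerate all 2^3 = 8 messages m ∈ F_2^3.
For each, compute codeword c = mG in F_2^5, then tally its weight.
  m = 000 → c = 00000, weight = 0.
  m = 100 → c = 01101, weight = 3.
  m = 010 → c = 10000, weight = 1.
  m = 110 → c = 11101, weight = 4.
  m = 001 → c = 00101, weight = 2.
  m = 101 → c = 01000, weight = 1.
  m = 011 → c = 10101, weight = 3.
  m = 111 → c = 11000, weight = 2.
Tally weights:
  weight 0: 1 codewords.
  weight 1: 2 codewords.
  weight 2: 2 codewords.
  weight 3: 2 codewords.
  weight 4: 1 codewords.
Minimum distance d = smallest w > 0 with A_w > 0 = 1.
Sanity: Σ A_w = 8 = 2^3 = 8 ✓.


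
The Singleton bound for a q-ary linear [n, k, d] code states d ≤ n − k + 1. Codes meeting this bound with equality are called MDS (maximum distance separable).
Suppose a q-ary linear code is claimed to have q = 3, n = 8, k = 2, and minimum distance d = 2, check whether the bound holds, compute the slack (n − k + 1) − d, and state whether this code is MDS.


Singleton RHS = n − k + 1 = 7, slack = 5, bound satisfied, not MDS.

Singleton bound: d ≤ n − k + 1.
Here n = 8, k = 2, so n − k + 1 = 7.
Given d = 2, check d ≤ 7: YES.
Slack = (n − k + 1) − d = 5.
The code is NOT MDS (slack = 5 > 0).
Description: the claimed parameters are [8, 2, 2]_3; such a code would be non-MDS.


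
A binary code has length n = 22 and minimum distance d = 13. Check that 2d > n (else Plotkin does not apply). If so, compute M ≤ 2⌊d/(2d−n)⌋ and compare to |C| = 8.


Plotkin bound M ≤ 6; given |C| = 8 > bound (violated).

Check applicability: 2d = 26, n = 22.
2d − n = 4 > 0, so Plotkin applies.
Compute d/(2d−n) = 13/4 ≈ 3.2500.
⌊d/(2d−n)⌋ = 3.
Plotkin bound: M ≤ 2·3 = 6.
Given |C| = 8, check: VIOLATED.
This |C| is above the Plotkin bound, so no binary code with n = 22, d = 13 and 8 codewords exists.


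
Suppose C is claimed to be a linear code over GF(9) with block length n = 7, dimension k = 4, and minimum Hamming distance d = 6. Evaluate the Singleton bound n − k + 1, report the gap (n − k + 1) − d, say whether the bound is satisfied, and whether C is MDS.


Singleton RHS = n − k + 1 = 4, slack = -2, bound violated (no such code; not MDS).

Singleton bound: d ≤ n − k + 1.
Here n = 7, k = 4, so n − k + 1 = 4.
Given d = 6, check d ≤ 4: NO.
Slack = (n − k + 1) − d = -2.
The slack is negative: d = 6 exceeds n − k + 1 = 4 by 2, so the Singleton bound is violated and no linear [7, 4, 6]_9 code can exist. In particular it is not MDS (MDS requires d = n − k + 1 exactly).
Description: the claimed parameters are [7, 4, 6]_9; such a code would be impossible (violates the Singleton bound).


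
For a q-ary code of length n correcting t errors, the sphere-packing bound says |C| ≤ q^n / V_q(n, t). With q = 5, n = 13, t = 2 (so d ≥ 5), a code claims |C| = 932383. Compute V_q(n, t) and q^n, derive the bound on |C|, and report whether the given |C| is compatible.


V_q(n, t) = 1301, q^n = 1220703125, Hamming bound = 938280, |C| = 932383 ≤ bound (satisfied).

Step 1: Compute V_q(n, t) = Σ_{j=0}^2 C(n, j) (q−1)^j.
  j = 0: C(13,0)·(4)^0 = 1·1 = 1.
  j = 1: C(13,1)·(4)^1 = 13·4 = 52.
  j = 2: C(13,2)·(4)^2 = 78·16 = 1248.
  V_q(n, t) = 1 + 52 + 1248 = 1301.
Step 2: q^n = 5^13 = 1220703125.
Step 3: Hamming bound ⌊q^n / V_q(n,t)⌋ = ⌊1220703125/1301⌋ = 938280.
Step 4: Compare |C| = 932383 to 938280: satisfied.
The claimed |C| lies below the Hamming bound.


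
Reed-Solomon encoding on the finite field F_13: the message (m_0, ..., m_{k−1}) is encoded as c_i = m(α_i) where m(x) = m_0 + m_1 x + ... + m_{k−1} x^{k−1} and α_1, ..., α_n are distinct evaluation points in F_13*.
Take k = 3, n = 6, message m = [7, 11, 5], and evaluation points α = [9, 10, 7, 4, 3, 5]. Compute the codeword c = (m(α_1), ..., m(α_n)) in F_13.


c = [4, 6, 4, 1, 7, 5]

Message polynomial: m(x) = 7 + 11·x + 5·x^2 (mod 13).
For each evaluation point α_i, compute m(α_i) mod 13:
  α_1 = 9: Horner steps 5 → 4 → 4, so m(9) = 4.
  α_2 = 10: Horner steps 5 → 9 → 6, so m(10) = 6.
  α_3 = 7: Horner steps 5 → 7 → 4, so m(7) = 4.
  α_4 = 4: Horner steps 5 → 5 → 1, so m(4) = 1.
  α_5 = 3: Horner steps 5 → 0 → 7, so m(3) = 7.
  α_6 = 5: Horner steps 5 → 10 → 5, so m(5) = 5.
Codeword c = [4, 6, 4, 1, 7, 5] ∈ F_13^6.


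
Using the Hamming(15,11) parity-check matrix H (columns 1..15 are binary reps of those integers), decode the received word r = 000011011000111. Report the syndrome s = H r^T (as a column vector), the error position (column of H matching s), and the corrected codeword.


s = (1, 1, 1, 0)^T, error position = 14, corrected codeword c = 000011011000101

Compute s = H r^T mod 2 one row at a time:
  s_1 = 1 + 1 + 0 + 0 + 0 + 1 + 1 + 1 = 5 ≡ 1 (mod 2).
  s_2 = 0 + 1 + 1 + 0 + 0 + 1 + 1 + 1 = 5 ≡ 1 (mod 2).
  s_3 = 0 + 0 + 1 + 0 + 0 + 0 + 1 + 1 = 3 ≡ 1 (mod 2).
  s_4 = 0 + 0 + 1 + 0 + 1 + 0 + 1 + 1 = 4 ≡ 0 (mod 2).
s = (1, 1, 1, 0)^T — this equals column 14 of H (binary 1110), so error is at position 14.
Correct: flip bit 14 of r = 000011011000111 to get c = 000011011000101.


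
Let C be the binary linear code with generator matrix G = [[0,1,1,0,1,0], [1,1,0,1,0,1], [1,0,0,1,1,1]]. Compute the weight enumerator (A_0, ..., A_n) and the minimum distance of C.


Weight distribution: A_0 = 1, A_1 = 1, A_2 = 1, A_3 = 1, A_4 = 2, A_5 = 2. Minimum distance d = 1.

Enumerate all 2^3 = 8 messages m ∈ F_2^3.
For each, compute codeword c = mG in F_2^6, then tally its weight.
  m = 000 → c = 000000, weight = 0.
  m = 100 → c = 011010, weight = 3.
  m = 010 → c = 110101, weight = 4.
  m = 110 → c = 101111, weight = 5.
  m = 001 → c = 100111, weight = 4.
  m = 101 → c = 111101, weight = 5.
  m = 011 → c = 010010, weight = 2.
  m = 111 → c = 001000, weight = 1.
Tally weights:
  weight 0: 1 codewords.
  weight 1: 1 codewords.
  weight 2: 1 codewords.
  weight 3: 1 codewords.
  weight 4: 2 codewords.
  weight 5: 2 codewords.
Minimum distance d = smallest w > 0 with A_w > 0 = 1.
Sanity: Σ A_w = 8 = 2^3 = 8 ✓.


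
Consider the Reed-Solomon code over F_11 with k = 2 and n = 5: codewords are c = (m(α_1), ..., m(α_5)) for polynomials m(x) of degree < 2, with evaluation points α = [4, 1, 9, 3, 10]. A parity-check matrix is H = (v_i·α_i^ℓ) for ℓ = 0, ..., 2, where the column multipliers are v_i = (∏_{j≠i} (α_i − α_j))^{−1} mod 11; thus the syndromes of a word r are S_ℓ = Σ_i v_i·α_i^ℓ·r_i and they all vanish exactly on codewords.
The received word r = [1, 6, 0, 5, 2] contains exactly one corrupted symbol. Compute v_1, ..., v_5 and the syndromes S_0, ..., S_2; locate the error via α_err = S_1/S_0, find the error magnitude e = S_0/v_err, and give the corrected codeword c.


S = (7, 10, 8), error at position 4, error magnitude e = 6, c = [1, 6, 0, 10, 2].

Step 1: column multipliers v_i = (∏_{j≠i}(α_i − α_j))^{−1} mod 11.
  i = 1 (α = 4): (4−1)(4−9)(4−3)(4−10) = 3·(−5)·1·(−6) = 90 ≡ 2, so v_1 = 2^{−1} = 6 (mod 11).
  i = 2 (α = 1): (1−4)(1−9)(1−3)(1−10) = (−3)·(−8)·(−2)·(−9) = 432 ≡ 3, so v_2 = 3^{−1} = 4 (mod 11).
  i = 3 (α = 9): (9−4)(9−1)(9−3)(9−10) = 5·8·6·(−1) = −240 ≡ 2, so v_3 = 2^{−1} = 6 (mod 11).
  i = 4 (α = 3): (3−4)(3−1)(3−9)(3−10) = (−1)·2·(−6)·(−7) = −84 ≡ 4, so v_4 = 4^{−1} = 3 (mod 11).
  i = 5 (α = 10): (10−4)(10−1)(10−9)(10−3) = 6·9·1·7 = 378 ≡ 4, so v_5 = 4^{−1} = 3 (mod 11).
  v = [6, 4, 6, 3, 3].
Step 2: syndromes of r = [1, 6, 0, 5, 2] (all sums mod 11).
  S_0 = Σ v_i r_i = 6·1 + 4·6 + 6·0 + 3·5 + 3·2 = 51 ≡ 7.
  S_1 = Σ v_i α_i r_i = 6·4·1 + 4·1·6 + 6·9·0 + 3·3·5 + 3·10·2 = 153 ≡ 10.
  α_i^2 mod 11 = [5, 1, 4, 9, 1].
  S_2 = Σ v_i α_i^2 r_i = 6·5·1 + 4·1·6 + 6·4·0 + 3·9·5 + 3·1·2 = 195 ≡ 8.
  S = (7, 10, 8) ≠ 0, so r is not a codeword (an error is present).
Step 3: locate the error. For a single error e at position i, S_ℓ = v_i·e·α_i^ℓ, so α_err = S_1/S_0.
  S_0^{−1} = 7^{−1} = 8 (mod 11), so α_err = 10·8 = 80 ≡ 3 = α_4. Error position i = 4.
  Consistency check: S_2/S_1 = 8·10 = 80 ≡ 3 = α_err ✓ (single-error assumption holds).
Step 4: error magnitude e = S_0/v_4 = S_0·∏_{j≠4}(α_4 − α_j) = 7·4 = 28 ≡ 6 (mod 11).
Step 5: correct position 4: c_4 = r_4 − e = 5 − 6 ≡ 10 (mod 11). Hence c = [1, 6, 0, 10, 2].
  Check: interpolating c through the α_i gives m(x) = 4 + 2·x (degree < 2) with m(α_i) = c_i for every i, so c is indeed a codeword.


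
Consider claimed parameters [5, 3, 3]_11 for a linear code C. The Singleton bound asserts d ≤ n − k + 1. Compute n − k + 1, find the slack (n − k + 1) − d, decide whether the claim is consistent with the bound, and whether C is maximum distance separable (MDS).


Singleton RHS = n − k + 1 = 3, slack = 0, bound satisfied, MDS.

Singleton bound: d ≤ n − k + 1.
Here n = 5, k = 3, so n − k + 1 = 3.
Given d = 3, check d ≤ 3: YES.
Slack = (n − k + 1) − d = 0.
The code is MDS (slack = 0).
Description: the claimed parameters are [5, 3, 3]_11; such a code would be MDS (meets Singleton bound).


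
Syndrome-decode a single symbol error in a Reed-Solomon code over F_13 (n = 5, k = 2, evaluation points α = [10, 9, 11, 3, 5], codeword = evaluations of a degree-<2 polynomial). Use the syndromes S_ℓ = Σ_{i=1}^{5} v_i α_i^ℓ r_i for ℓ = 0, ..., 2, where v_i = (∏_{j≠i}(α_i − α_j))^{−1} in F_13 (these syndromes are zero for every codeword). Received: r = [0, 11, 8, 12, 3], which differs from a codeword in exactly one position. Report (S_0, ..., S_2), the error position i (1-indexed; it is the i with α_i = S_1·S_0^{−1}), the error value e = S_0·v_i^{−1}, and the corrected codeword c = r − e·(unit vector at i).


S = (9, 8, 10), error at position 3, error magnitude e = 6, c = [0, 11, 2, 12, 3].

Step 1: column multipliers v_i = (∏_{j≠i}(α_i − α_j))^{−1} mod 13.
  i = 1 (α = 10): (10−9)(10−11)(10−3)(10−5) = 1·(−1)·7·5 = −35 ≡ 4, so v_1 = 4^{−1} = 10 (mod 13).
  i = 2 (α = 9): (9−10)(9−11)(9−3)(9−5) = (−1)·(−2)·6·4 = 48 ≡ 9, so v_2 = 9^{−1} = 3 (mod 13).
  i = 3 (α = 11): (11−10)(11−9)(11−3)(11−5) = 1·2·8·6 = 96 ≡ 5, so v_3 = 5^{−1} = 8 (mod 13).
  i = 4 (α = 3): (3−10)(3−9)(3−11)(3−5) = (−7)·(−6)·(−8)·(−2) = 672 ≡ 9, so v_4 = 9^{−1} = 3 (mod 13).
  i = 5 (α = 5): (5−10)(5−9)(5−11)(5−3) = (−5)·(−4)·(−6)·2 = −240 ≡ 7, so v_5 = 7^{−1} = 2 (mod 13).
  v = [10, 3, 8, 3, 2].
Step 2: syndromes of r = [0, 11, 8, 12, 3] (all sums mod 13).
  S_0 = Σ v_i r_i = 10·0 + 3·11 + 8·8 + 3·12 + 2·3 = 139 ≡ 9.
  S_1 = Σ v_i α_i r_i = 10·10·0 + 3·9·11 + 8·11·8 + 3·3·12 + 2·5·3 = 1139 ≡ 8.
  α_i^2 mod 13 = [9, 3, 4, 9, 12].
  S_2 = Σ v_i α_i^2 r_i = 10·9·0 + 3·3·11 + 8·4·8 + 3·9·12 + 2·12·3 = 751 ≡ 10.
  S = (9, 8, 10) ≠ 0, so r is not a codeword (an error is present).
Step 3: locate the error. For a single error e at position i, S_ℓ = v_i·e·α_i^ℓ, so α_err = S_1/S_0.
  S_0^{−1} = 9^{−1} = 3 (mod 13), so α_err = 8·3 = 24 ≡ 11 = α_3. Error position i = 3.
  Consistency check: S_2/S_1 = 10·5 = 50 ≡ 11 = α_err ✓ (single-error assumption holds).
Step 4: error magnitude e = S_0/v_3 = S_0·∏_{j≠3}(α_3 − α_j) = 9·5 = 45 ≡ 6 (mod 13).
Step 5: correct position 3: c_3 = r_3 − e = 8 − 6 ≡ 2 (mod 13). Hence c = [0, 11, 2, 12, 3].
  Check: interpolating c through the α_i gives m(x) = 6 + 2·x (degree < 2) with m(α_i) = c_i for every i, so c is indeed a codeword.


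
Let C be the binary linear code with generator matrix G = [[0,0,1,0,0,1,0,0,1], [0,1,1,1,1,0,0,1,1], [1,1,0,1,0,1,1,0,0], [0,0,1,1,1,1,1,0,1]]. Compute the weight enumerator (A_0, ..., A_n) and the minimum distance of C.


Weight distribution: A_0 = 1, A_3 = 3, A_4 = 3, A_5 = 4, A_6 = 4, A_7 = 1. Minimum distance d = 3.

Enumerate all 2^4 = 16 messages m ∈ F_2^4.
For each, compute codeword c = mG in F_2^9, then tally its weight.
  m = 0000 → c = 000000000, weight = 0.
  m = 1000 → c = 001001001, weight = 3.
  m = 0100 → c = 011110011, weight = 6.
  m = 1100 → c = 010111010, weight = 5.
  m = 0010 → c = 110101100, weight = 5.
  m = 1010 → c = 111100101, weight = 6.
  m = 0110 → c = 101011111, weight = 7.
  m = 1110 → c = 100010110, weight = 4.
  m = 0001 → c = 001111101, weight = 6.
  m = 1001 → c = 000110100, weight = 3.
  m = 0101 → c = 010001110, weight = 4.
  m = 1101 → c = 011000111, weight = 5.
  m = 0011 → c = 111010001, weight = 5.
  m = 1011 → c = 110011000, weight = 4.
  m = 0111 → c = 100100010, weight = 3.
  m = 1111 → c = 101101011, weight = 6.
Tally weights:
  weight 0: 1 codewords.
  weight 3: 3 codewords.
  weight 4: 3 codewords.
  weight 5: 4 codewords.
  weight 6: 4 codewords.
  weight 7: 1 codewords.
Minimum distance d = smallest w > 0 with A_w > 0 = 3.
Sanity: Σ A_w = 16 = 2^4 = 16 ✓.


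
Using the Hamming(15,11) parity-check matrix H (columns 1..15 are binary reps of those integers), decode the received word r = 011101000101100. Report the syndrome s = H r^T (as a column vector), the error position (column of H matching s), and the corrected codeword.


s = (1, 0, 0, 0)^T, error position = 8, corrected codeword c = 011101010101100

Compute s = H r^T mod 2 one row at a time:
  s_1 = 0 + 0 + 1 + 0 + 1 + 1 + 0 + 0 = 3 ≡ 1 (mod 2).
  s_2 = 1 + 0 + 1 + 0 + 1 + 1 + 0 + 0 = 4 ≡ 0 (mod 2).
  s_3 = 1 + 1 + 1 + 0 + 1 + 0 + 0 + 0 = 4 ≡ 0 (mod 2).
  s_4 = 0 + 1 + 0 + 0 + 0 + 0 + 1 + 0 = 2 ≡ 0 (mod 2).
s = (1, 0, 0, 0)^T — this equals column 8 of H (binary 1000), so error is at position 8.
Correct: flip bit 8 of r = 011101000101100 to get c = 011101010101100.


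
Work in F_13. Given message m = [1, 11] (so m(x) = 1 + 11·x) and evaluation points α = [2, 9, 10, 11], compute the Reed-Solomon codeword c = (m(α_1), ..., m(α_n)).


c = [10, 9, 7, 5]

Message polynomial: m(x) = 1 + 11·x (mod 13).
For each evaluation point α_i, compute m(α_i) mod 13:
  α_1 = 2: Horner steps 11 → 10, so m(2) = 10.
  α_2 = 9: Horner steps 11 → 9, so m(9) = 9.
  α_3 = 10: Horner steps 11 → 7, so m(10) = 7.
  α_4 = 11: Horner steps 11 → 5, so m(11) = 5.
Codeword c = [10, 9, 7, 5] ∈ F_13^4.


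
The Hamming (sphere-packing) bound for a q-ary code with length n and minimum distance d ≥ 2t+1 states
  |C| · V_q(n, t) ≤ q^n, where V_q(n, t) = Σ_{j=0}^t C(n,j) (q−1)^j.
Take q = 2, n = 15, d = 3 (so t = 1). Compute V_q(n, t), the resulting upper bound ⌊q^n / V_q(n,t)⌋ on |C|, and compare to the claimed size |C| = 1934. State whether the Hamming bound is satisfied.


V_q(n, t) = 16, q^n = 32768, Hamming bound = 2048, |C| = 1934 ≤ bound (satisfied).

Step 1: Compute V_q(n, t) = Σ_{j=0}^1 C(n, j) (q−1)^j.
  j = 0: C(15,0)·(1)^0 = 1·1 = 1.
  j = 1: C(15,1)·(1)^1 = 15·1 = 15.
  V_q(n, t) = 1 + 15 = 16.
Step 2: q^n = 2^15 = 32768.
Step 3: Hamming bound ⌊q^n / V_q(n,t)⌋ = ⌊32768/16⌋ = 2048.
Step 4: Compare |C| = 1934 to 2048: satisfied.
The claimed |C| lies below the Hamming bound.


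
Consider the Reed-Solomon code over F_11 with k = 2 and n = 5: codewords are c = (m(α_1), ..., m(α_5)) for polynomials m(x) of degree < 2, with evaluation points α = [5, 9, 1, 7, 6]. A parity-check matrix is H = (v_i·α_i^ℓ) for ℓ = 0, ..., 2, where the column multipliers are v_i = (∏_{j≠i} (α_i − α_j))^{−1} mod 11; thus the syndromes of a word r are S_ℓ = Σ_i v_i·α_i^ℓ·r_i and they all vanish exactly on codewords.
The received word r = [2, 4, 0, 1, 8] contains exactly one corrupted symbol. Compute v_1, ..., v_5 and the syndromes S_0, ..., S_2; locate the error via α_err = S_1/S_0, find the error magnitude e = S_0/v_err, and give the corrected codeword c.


S = (1, 7, 5), error at position 4, error magnitude e = 9, c = [2, 4, 0, 3, 8].

Step 1: column multipliers v_i = (∏_{j≠i}(α_i − α_j))^{−1} mod 11.
  i = 1 (α = 5): (5−9)(5−1)(5−7)(5−6) = (−4)·4·(−2)·(−1) = −32 ≡ 1, so v_1 = 1^{−1} = 1 (mod 11).
  i = 2 (α = 9): (9−5)(9−1)(9−7)(9−6) = 4·8·2·3 = 192 ≡ 5, so v_2 = 5^{−1} = 9 (mod 11).
  i = 3 (α = 1): (1−5)(1−9)(1−7)(1−6) = (−4)·(−8)·(−6)·(−5) = 960 ≡ 3, so v_3 = 3^{−1} = 4 (mod 11).
  i = 4 (α = 7): (7−5)(7−9)(7−1)(7−6) = 2·(−2)·6·1 = −24 ≡ 9, so v_4 = 9^{−1} = 5 (mod 11).
  i = 5 (α = 6): (6−5)(6−9)(6−1)(6−7) = 1·(−3)·5·(−1) = 15 ≡ 4, so v_5 = 4^{−1} = 3 (mod 11).
  v = [1, 9, 4, 5, 3].
Step 2: syndromes of r = [2, 4, 0, 1, 8] (all sums mod 11).
  S_0 = Σ v_i r_i = 1·2 + 9·4 + 4·0 + 5·1 + 3·8 = 67 ≡ 1.
  S_1 = Σ v_i α_i r_i = 1·5·2 + 9·9·4 + 4·1·0 + 5·7·1 + 3·6·8 = 513 ≡ 7.
  α_i^2 mod 11 = [3, 4, 1, 5, 3].
  S_2 = Σ v_i α_i^2 r_i = 1·3·2 + 9·4·4 + 4·1·0 + 5·5·1 + 3·3·8 = 247 ≡ 5.
  S = (1, 7, 5) ≠ 0, so r is not a codeword (an error is present).
Step 3: locate the error. For a single error e at position i, S_ℓ = v_i·e·α_i^ℓ, so α_err = S_1/S_0.
  S_0^{−1} = 1^{−1} = 1 (mod 11), so α_err = 7·1 = 7 ≡ 7 = α_4. Error position i = 4.
  Consistency check: S_2/S_1 = 5·8 = 40 ≡ 7 = α_err ✓ (single-error assumption holds).
Step 4: error magnitude e = S_0/v_4 = S_0·∏_{j≠4}(α_4 − α_j) = 1·9 = 9 ≡ 9 (mod 11).
Step 5: correct position 4: c_4 = r_4 − e = 1 − 9 ≡ 3 (mod 11). Hence c = [2, 4, 0, 3, 8].
  Check: interpolating c through the α_i gives m(x) = 5 + 6·x (degree < 2) with m(α_i) = c_i for every i, so c is indeed a codeword.


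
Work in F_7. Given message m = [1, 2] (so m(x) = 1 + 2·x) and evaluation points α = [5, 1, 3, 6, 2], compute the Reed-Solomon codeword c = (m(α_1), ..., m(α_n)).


c = [4, 3, 0, 6, 5]

Message polynomial: m(x) = 1 + 2·x (mod 7).
For each evaluation point α_i, compute m(α_i) mod 7:
  α_1 = 5: Horner steps 2 → 4, so m(5) = 4.
  α_2 = 1: Horner steps 2 → 3, so m(1) = 3.
  α_3 = 3: Horner steps 2 → 0, so m(3) = 0.
  α_4 = 6: Horner steps 2 → 6, so m(6) = 6.
  α_5 = 2: Horner steps 2 → 5, so m(2) = 5.
Codeword c = [4, 3, 0, 6, 5] ∈ F_7^5.


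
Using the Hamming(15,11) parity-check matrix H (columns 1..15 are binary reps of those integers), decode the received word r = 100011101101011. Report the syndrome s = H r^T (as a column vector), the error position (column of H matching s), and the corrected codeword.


s = (1, 0, 1, 1)^T, error position = 11, corrected codeword c = 100011101111011

Compute s = H r^T mod 2 one row at a time:
  s_1 = 0 + 1 + 1 + 0 + 1 + 0 + 1 + 1 = 5 ≡ 1 (mod 2).
  s_2 = 0 + 1 + 1 + 1 + 1 + 0 + 1 + 1 = 6 ≡ 0 (mod 2).
  s_3 = 0 + 0 + 1 + 1 + 1 + 0 + 1 + 1 = 5 ≡ 1 (mod 2).
  s_4 = 1 + 0 + 1 + 1 + 1 + 0 + 0 + 1 = 5 ≡ 1 (mod 2).
s = (1, 0, 1, 1)^T — this equals column 11 of H (binary 1011), so error is at position 11.
Correct: flip bit 11 of r = 100011101101011 to get c = 100011101111011.


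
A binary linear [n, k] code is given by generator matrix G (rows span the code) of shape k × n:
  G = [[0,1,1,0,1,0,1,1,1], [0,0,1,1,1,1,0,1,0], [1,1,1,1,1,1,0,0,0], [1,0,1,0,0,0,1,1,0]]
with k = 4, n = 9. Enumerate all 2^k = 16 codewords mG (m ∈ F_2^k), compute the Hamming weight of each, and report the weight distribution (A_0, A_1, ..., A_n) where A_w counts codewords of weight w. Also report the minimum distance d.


Weight distribution: A_0 = 1, A_3 = 3, A_4 = 3, A_5 = 4, A_6 = 4, A_7 = 1. Minimum distance d = 3.

Enumerate all 2^4 = 16 messages m ∈ F_2^4.
For each, compute codeword c = mG in F_2^9, then tally its weight.
  m = 0000 → c = 000000000, weight = 0.
  m = 1000 → c = 011010111, weight = 6.
  m = 0100 → c = 001111010, weight = 5.
  m = 1100 → c = 010101101, weight = 5.
  m = 0010 → c = 111111000, weight = 6.
  m = 1010 → c = 100101111, weight = 6.
  m = 0110 → c = 110000010, weight = 3.
  m = 1110 → c = 101010101, weight = 5.
  m = 0001 → c = 101000110, weight = 4.
  m = 1001 → c = 110010001, weight = 4.
  m = 0101 → c = 100111100, weight = 5.
  m = 1101 → c = 111101011, weight = 7.
  m = 0011 → c = 010111110, weight = 6.
  m = 1011 → c = 001101001, weight = 4.
  m = 0111 → c = 011000100, weight = 3.
  m = 1111 → c = 000010011, weight = 3.
Tally weights:
  weight 0: 1 codewords.
  weight 3: 3 codewords.
  weight 4: 3 codewords.
  weight 5: 4 codewords.
  weight 6: 4 codewords.
  weight 7: 1 codewords.
Minimum distance d = smallest w > 0 with A_w > 0 = 3.
Sanity: Σ A_w = 16 = 2^4 = 16 ✓.


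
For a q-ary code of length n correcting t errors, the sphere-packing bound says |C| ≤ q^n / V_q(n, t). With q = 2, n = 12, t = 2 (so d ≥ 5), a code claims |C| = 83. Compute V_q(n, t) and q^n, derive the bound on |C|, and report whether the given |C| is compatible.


V_q(n, t) = 79, q^n = 4096, Hamming bound = 51, |C| = 83 > bound (violated).

Step 1: Compute V_q(n, t) = Σ_{j=0}^2 C(n, j) (q−1)^j.
  j = 0: C(12,0)·(1)^0 = 1·1 = 1.
  j = 1: C(12,1)·(1)^1 = 12·1 = 12.
  j = 2: C(12,2)·(1)^2 = 66·1 = 66.
  V_q(n, t) = 1 + 12 + 66 = 79.
Step 2: q^n = 2^12 = 4096.
Step 3: Hamming bound ⌊q^n / V_q(n,t)⌋ = ⌊4096/79⌋ = 51.
Step 4: Compare |C| = 83 to 51: violated.
The claimed |C| lies above the Hamming bound, so no 2-ary code of length 12 with d ≥ 5 can have 83 codewords.
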